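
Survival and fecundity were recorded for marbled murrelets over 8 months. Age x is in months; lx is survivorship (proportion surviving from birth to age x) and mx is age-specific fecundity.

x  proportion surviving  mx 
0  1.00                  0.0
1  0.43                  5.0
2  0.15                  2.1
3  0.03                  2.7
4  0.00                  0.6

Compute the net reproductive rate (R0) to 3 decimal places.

2.546

lx·mx by age: 0, 2.15, 0.315, 0.081, 0
R0 = Σ lx·mx = 2.546 → 2.546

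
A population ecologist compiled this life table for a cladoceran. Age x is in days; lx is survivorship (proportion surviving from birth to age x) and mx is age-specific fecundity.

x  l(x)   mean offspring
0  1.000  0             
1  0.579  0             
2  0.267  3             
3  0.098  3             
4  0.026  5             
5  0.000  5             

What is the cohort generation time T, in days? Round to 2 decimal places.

2.45

lx·mx: 0, 0, 0.801, 0.294, 0.13, 0 → R0 = 1.225
x·lx·mx: 0, 0, 1.602, 0.882, 0.52, 0 → Σ = 3.004
T = 3.004 / 1.225 = 2.452245… → 2.45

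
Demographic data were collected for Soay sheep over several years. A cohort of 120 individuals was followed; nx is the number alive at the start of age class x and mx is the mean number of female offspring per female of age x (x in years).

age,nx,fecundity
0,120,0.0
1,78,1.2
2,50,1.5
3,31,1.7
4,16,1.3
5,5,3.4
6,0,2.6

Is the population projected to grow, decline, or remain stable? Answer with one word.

growing

lx = nx/n0 = nx/120: 1, 0.65, 0.41667…, 0.25833…, 0.13333…, 0.04167…, 0
R0 = Σ lx·mx = 0 + 0.78 + 0.625… + 0.439167… + 0.173333… + 0.141667… + 0 = 2.159167…
R0 > 1, so the population is growing.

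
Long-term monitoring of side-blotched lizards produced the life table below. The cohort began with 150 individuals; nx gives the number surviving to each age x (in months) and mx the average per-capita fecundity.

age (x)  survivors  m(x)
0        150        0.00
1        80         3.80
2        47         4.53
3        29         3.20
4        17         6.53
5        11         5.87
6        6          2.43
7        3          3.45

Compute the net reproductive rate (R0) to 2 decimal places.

lx = nx/n0 = nx/150: 1, 0.53333…, 0.31333…, 0.19333…, 0.11333…, 0.07333…, 0.04, 0.02
lx·mx by age: 0, 2.026667…, 1.4194…, 0.618667…, 0.740067…, 0.430467…, 0.0972, 0.069
R0 = Σ lx·mx = 5.401467… → 5.40

5.40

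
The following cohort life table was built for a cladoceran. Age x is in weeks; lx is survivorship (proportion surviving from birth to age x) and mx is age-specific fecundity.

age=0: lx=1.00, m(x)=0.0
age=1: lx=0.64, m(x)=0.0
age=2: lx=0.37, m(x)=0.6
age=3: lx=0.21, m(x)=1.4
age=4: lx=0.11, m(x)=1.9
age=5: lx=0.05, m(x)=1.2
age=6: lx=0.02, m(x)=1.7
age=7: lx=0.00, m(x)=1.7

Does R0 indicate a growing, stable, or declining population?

declining

R0 = Σ lx·mx = 0 + 0 + 0.222 + 0.294 + 0.209 + 0.06 + 0.034 + 0 = 0.819
R0 < 1, so the population is declining.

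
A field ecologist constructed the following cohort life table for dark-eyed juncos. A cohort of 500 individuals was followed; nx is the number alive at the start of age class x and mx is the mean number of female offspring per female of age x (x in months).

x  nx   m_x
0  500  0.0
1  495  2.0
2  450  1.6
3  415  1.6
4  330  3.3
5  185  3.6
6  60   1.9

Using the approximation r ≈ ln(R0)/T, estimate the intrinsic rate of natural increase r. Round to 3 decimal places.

lx = nx/n0 = nx/500: 1, 0.99, 0.9, 0.83, 0.66, 0.37, 0.12
R0 = Σ lx·mx = 0 + 1.98 + 1.44 + 1.328 + 2.178 + 1.332 + 0.228 = 8.486
Σ x·lx·mx = 25.584; T = 25.584/8.486 = 3.01485…
r ≈ ln(R0)/T = ln(8.486)/3.01485… = 0.7093… → 0.709

0.709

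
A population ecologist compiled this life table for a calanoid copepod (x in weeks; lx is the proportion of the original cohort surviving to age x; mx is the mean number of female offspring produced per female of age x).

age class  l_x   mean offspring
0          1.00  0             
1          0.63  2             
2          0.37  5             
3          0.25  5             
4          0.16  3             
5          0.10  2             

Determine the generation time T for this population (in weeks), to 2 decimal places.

2.31

lx·mx: 0, 1.26, 1.85, 1.25, 0.48, 0.2 → R0 = 5.04
x·lx·mx: 0, 1.26, 3.7, 3.75, 1.92, 1 → Σ = 11.63
T = 11.63 / 5.04 = 2.30754… → 2.31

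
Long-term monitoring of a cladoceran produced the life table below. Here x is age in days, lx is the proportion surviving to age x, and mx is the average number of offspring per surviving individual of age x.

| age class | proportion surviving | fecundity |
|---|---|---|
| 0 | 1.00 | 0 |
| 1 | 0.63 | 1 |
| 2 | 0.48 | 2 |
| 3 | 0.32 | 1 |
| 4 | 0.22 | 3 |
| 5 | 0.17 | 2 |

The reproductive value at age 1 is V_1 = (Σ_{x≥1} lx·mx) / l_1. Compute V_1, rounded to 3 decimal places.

lx·mx for x ≥ 1: 0.63, 0.96, 0.32, 0.66, 0.34 → sum = 2.91
V_1 = 2.91 / l_1 = 2.91 / 0.63 = 4.619048… → 4.619

4.619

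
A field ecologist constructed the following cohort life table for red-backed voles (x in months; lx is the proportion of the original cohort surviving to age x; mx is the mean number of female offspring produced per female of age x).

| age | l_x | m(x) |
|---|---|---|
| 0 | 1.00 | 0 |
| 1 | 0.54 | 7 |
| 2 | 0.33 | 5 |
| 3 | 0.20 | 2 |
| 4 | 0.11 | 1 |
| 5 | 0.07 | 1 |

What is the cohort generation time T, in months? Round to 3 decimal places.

1.509

lx·mx: 0, 3.78, 1.65, 0.4, 0.11, 0.07 → R0 = 6.01
x·lx·mx: 0, 3.78, 3.3, 1.2, 0.44, 0.35 → Σ = 9.07
T = 9.07 / 6.01 = 1.509151… → 1.509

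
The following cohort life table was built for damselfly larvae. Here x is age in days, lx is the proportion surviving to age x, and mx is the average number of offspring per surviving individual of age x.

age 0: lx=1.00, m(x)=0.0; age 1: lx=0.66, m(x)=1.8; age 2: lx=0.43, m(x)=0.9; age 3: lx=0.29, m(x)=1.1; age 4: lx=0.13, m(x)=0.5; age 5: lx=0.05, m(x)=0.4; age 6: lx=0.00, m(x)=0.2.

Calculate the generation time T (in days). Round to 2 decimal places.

lx·mx: 0, 1.188, 0.387, 0.319, 0.065, 0.02, 0 → R0 = 1.979
x·lx·mx: 0, 1.188, 0.774, 0.957, 0.26, 0.1, 0 → Σ = 3.279
T = 3.279 / 1.979 = 1.656897… → 1.66

1.66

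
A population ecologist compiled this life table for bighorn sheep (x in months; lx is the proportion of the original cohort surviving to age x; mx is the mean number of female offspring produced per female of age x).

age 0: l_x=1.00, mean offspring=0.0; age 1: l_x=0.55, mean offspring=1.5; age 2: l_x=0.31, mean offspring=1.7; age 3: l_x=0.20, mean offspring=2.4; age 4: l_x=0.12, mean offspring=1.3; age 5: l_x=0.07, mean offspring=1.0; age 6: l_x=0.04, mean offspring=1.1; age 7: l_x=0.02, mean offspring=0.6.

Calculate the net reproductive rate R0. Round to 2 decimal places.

2.11

lx·mx by age: 0, 0.825, 0.527, 0.48, 0.156, 0.07, 0.044, 0.012
R0 = Σ lx·mx = 2.114 → 2.11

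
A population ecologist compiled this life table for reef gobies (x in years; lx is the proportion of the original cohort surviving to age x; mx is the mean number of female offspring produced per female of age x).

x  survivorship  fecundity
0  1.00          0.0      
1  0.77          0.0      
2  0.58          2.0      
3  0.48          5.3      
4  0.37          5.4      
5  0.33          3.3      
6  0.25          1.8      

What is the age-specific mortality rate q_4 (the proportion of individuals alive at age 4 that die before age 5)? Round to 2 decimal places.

q_4 = (l_4 − l_5) / l_4 = (0.37 − 0.33) / 0.37
     = 0.04 / 0.37 = 0.108108… → 0.11

0.11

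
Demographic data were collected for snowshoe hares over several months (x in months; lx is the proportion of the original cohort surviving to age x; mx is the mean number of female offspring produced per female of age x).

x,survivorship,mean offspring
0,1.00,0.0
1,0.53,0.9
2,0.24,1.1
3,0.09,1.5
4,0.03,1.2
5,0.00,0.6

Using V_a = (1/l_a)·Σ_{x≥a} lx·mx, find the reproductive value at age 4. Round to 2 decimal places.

lx·mx for x ≥ 4: 0.036, 0 → sum = 0.036
V_4 = 0.036 / l_4 = 0.036 / 0.03 = 1.2 → 1.20

1.20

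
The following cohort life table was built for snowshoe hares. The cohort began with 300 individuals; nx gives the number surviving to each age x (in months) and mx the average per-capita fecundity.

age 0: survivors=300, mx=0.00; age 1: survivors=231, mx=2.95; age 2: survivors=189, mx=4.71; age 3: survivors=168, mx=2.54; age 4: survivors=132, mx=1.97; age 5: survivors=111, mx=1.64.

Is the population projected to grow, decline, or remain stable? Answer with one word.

growing

lx = nx/n0 = nx/300: 1, 0.77, 0.63, 0.56, 0.44, 0.37
R0 = Σ lx·mx = 0 + 2.2715 + 2.9673 + 1.4224 + 0.8668 + 0.6068 = 8.1348
R0 > 1, so the population is growing.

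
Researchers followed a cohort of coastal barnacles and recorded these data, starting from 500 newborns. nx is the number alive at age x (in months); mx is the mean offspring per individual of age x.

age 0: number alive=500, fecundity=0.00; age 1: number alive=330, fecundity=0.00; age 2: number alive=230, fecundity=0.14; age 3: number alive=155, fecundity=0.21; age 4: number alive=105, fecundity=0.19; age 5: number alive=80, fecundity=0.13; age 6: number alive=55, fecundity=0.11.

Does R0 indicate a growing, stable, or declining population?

declining

lx = nx/n0 = nx/500: 1, 0.66, 0.46, 0.31, 0.21, 0.16, 0.11
R0 = Σ lx·mx = 0 + 0 + 0.0644 + 0.0651 + 0.0399 + 0.0208 + 0.0121 = 0.2023
R0 < 1, so the population is declining.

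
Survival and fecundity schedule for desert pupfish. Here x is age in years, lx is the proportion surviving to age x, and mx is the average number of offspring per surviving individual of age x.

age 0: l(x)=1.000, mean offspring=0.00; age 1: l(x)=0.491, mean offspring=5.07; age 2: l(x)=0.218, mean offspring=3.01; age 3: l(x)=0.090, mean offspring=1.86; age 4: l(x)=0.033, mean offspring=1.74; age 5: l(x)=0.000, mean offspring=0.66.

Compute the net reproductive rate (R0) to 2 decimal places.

3.37

lx·mx by age: 0, 2.48937, 0.65618, 0.1674, 0.05742, 0
R0 = Σ lx·mx = 3.37037 → 3.37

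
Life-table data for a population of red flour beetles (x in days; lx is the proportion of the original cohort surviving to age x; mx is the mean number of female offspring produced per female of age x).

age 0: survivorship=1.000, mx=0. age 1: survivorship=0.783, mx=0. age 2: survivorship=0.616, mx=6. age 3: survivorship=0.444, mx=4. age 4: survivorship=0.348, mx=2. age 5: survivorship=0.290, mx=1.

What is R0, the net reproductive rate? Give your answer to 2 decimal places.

6.46

lx·mx by age: 0, 0, 3.696, 1.776, 0.696, 0.29
R0 = Σ lx·mx = 6.458 → 6.46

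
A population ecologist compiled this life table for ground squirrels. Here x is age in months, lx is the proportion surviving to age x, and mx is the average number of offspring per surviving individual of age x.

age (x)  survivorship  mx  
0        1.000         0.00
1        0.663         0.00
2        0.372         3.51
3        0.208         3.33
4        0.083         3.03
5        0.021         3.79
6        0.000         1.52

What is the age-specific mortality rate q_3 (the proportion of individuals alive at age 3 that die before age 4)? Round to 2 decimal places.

0.60

q_3 = (l_3 − l_4) / l_3 = (0.208 − 0.083) / 0.208
     = 0.125 / 0.208 = 0.600962… → 0.60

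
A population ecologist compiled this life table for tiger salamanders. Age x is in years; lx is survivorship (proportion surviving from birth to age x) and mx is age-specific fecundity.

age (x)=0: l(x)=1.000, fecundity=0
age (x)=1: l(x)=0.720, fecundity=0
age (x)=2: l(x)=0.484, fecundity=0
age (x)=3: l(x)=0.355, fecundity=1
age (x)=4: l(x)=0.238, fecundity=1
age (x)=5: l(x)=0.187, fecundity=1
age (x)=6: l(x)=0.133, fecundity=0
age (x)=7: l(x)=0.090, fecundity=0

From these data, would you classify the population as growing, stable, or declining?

R0 = Σ lx·mx = 0 + 0 + 0 + 0.355 + 0.238 + 0.187 + 0 + 0 = 0.78
R0 < 1, so the population is declining.

declining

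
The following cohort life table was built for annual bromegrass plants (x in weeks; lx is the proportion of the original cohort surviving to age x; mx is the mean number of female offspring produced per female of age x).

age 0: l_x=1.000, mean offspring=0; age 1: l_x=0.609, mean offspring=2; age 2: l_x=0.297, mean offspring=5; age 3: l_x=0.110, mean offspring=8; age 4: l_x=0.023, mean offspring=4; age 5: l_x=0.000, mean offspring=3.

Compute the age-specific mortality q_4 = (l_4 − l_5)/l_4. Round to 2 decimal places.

1.00

q_4 = (l_4 − l_5) / l_4 = (0.023 − 0) / 0.023
     = 0.023 / 0.023 = 1 → 1.00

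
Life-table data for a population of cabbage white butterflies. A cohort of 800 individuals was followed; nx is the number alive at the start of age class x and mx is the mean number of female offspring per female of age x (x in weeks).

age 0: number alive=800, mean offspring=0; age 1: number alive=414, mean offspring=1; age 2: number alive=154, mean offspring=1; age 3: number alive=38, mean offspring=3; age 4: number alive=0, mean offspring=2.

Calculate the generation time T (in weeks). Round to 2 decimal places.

1.56

lx = nx/n0 = nx/800: 1, 0.5175, 0.1925, 0.0475, 0
lx·mx: 0, 0.5175, 0.1925, 0.1425, 0 → R0 = 0.8525
x·lx·mx: 0, 0.5175, 0.385, 0.4275, 0 → Σ = 1.33
T = 1.33 / 0.8525 = 1.560117… → 1.56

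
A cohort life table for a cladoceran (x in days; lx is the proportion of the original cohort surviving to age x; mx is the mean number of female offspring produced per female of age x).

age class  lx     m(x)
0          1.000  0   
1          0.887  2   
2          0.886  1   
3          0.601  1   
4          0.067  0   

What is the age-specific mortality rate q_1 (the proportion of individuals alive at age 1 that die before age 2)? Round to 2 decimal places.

0.00

q_1 = (l_1 − l_2) / l_1 = (0.887 − 0.886) / 0.887
     = 0.001 / 0.887 = 0.001127… → 0.00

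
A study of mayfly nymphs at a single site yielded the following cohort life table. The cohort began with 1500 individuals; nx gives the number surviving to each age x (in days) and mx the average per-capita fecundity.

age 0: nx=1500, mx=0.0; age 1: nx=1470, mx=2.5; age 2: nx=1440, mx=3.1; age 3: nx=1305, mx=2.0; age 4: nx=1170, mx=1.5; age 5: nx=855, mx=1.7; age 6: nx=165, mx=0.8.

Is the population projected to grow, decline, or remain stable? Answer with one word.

growing

lx = nx/n0 = nx/1500: 1, 0.98, 0.96, 0.87, 0.78, 0.57, 0.11
R0 = Σ lx·mx = 0 + 2.45 + 2.976 + 1.74 + 1.17 + 0.969 + 0.088 = 9.393
R0 > 1, so the population is growing.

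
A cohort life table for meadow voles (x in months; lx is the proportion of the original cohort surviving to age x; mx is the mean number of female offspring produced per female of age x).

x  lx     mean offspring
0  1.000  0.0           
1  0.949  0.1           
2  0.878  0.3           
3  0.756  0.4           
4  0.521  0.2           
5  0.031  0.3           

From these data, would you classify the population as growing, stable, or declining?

declining

R0 = Σ lx·mx = 0 + 0.0949 + 0.2634 + 0.3024 + 0.1042 + 0.0093 = 0.7742
R0 < 1, so the population is declining.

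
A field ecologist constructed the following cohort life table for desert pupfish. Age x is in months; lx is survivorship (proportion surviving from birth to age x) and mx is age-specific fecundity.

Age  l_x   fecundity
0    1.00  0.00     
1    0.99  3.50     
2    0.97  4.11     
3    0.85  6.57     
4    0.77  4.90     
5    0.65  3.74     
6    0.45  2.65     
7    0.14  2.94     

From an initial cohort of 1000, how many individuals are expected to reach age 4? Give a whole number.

Expected survivors = N0 · l_4 = 1000 × 0.77 = 770 → 770

770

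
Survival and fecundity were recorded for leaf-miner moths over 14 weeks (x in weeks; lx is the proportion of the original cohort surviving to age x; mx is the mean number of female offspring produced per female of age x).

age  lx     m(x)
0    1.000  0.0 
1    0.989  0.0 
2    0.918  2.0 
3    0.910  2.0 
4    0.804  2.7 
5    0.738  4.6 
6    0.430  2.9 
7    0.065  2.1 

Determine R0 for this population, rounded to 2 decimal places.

10.61

lx·mx by age: 0, 0, 1.836, 1.82, 2.1708, 3.3948, 1.247, 0.1365
R0 = Σ lx·mx = 10.6051 → 10.61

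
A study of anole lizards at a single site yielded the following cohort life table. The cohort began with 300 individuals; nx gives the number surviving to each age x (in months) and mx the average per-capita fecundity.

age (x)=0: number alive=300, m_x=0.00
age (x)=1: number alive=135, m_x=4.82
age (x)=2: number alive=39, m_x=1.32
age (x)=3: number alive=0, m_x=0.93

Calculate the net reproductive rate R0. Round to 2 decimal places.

2.34

lx = nx/n0 = nx/300: 1, 0.45, 0.13, 0
lx·mx by age: 0, 2.169, 0.1716, 0
R0 = Σ lx·mx = 2.3406 → 2.34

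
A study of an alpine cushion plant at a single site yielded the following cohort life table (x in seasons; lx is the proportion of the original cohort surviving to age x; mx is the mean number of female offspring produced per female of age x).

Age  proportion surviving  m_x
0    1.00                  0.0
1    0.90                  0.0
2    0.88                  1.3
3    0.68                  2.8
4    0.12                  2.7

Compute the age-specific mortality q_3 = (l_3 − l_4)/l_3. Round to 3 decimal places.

q_3 = (l_3 − l_4) / l_3 = (0.68 − 0.12) / 0.68
     = 0.56 / 0.68 = 0.823529… → 0.824

0.824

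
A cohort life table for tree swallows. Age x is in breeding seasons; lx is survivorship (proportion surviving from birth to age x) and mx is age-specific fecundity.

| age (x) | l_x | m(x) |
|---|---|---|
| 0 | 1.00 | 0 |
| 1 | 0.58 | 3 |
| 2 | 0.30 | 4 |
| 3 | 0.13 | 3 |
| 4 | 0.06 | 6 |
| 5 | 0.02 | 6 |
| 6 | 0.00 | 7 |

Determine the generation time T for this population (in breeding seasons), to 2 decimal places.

lx·mx: 0, 1.74, 1.2, 0.39, 0.36, 0.12, 0 → R0 = 3.81
x·lx·mx: 0, 1.74, 2.4, 1.17, 1.44, 0.6, 0 → Σ = 7.35
T = 7.35 / 3.81 = 1.929134… → 1.93

1.93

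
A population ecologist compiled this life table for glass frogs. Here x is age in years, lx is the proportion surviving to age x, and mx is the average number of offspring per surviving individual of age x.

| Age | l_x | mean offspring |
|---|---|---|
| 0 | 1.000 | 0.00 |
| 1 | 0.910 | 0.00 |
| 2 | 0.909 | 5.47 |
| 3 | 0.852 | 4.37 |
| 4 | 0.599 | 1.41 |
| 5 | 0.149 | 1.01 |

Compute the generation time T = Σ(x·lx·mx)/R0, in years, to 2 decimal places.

lx·mx: 0, 0, 4.97223, 3.72324, 0.84459, 0.15049 → R0 = 9.69055
x·lx·mx: 0, 0, 9.94446, 11.16972, 3.37836, 0.75245 → Σ = 25.24499
T = 25.24499 / 9.69055 = 2.605114… → 2.61

2.61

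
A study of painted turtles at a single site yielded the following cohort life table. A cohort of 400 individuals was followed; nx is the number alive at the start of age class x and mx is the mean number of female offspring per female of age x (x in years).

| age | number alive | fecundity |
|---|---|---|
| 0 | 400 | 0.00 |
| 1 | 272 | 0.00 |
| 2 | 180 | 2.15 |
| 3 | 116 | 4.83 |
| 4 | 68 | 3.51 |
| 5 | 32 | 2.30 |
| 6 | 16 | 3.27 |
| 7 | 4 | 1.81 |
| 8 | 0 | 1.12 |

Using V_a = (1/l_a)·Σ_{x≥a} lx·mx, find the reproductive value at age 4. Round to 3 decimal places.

lx = nx/n0 = nx/400: 1, 0.68, 0.45, 0.29, 0.17, 0.08, 0.04, 0.01, 0
lx·mx for x ≥ 4: 0.5967, 0.184, 0.1308, 0.0181, 0 → sum = 0.9296
V_4 = 0.9296 / l_4 = 0.9296 / 0.17 = 5.468235… → 5.468

5.468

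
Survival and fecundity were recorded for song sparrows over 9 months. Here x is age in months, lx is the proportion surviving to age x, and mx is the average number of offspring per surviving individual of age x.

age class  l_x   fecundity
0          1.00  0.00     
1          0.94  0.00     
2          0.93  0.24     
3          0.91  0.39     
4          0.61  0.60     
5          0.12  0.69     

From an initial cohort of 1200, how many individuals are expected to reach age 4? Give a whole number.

Expected survivors = N0 · l_4 = 1200 × 0.61 = 732 → 732

732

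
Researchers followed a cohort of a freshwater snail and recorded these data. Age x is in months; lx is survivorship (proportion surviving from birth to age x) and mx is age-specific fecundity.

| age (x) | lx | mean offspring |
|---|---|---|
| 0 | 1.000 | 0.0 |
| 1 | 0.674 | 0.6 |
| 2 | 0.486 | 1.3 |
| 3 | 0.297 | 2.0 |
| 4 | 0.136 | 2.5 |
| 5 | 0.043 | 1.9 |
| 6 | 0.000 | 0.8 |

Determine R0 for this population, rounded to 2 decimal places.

lx·mx by age: 0, 0.4044, 0.6318, 0.594, 0.34, 0.0817, 0
R0 = Σ lx·mx = 2.0519 → 2.05

2.05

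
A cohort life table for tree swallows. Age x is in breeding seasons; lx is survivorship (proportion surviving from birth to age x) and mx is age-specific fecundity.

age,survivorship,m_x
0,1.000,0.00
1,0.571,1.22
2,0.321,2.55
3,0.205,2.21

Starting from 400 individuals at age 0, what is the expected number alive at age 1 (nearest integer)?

Expected survivors = N0 · l_1 = 400 × 0.571 = 228.4 → 228

228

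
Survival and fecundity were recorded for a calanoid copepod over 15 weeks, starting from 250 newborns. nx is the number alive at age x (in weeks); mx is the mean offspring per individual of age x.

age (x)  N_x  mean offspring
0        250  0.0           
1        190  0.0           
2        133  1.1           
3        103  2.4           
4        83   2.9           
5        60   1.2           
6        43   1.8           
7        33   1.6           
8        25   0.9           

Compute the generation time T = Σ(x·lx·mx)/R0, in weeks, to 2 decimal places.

3.92

lx = nx/n0 = nx/250: 1, 0.76, 0.532, 0.412, 0.332, 0.24, 0.172, 0.132, 0.1
lx·mx: 0, 0, 0.5852, 0.9888, 0.9628, 0.288, 0.3096, 0.2112, 0.09 → R0 = 3.4356
x·lx·mx: 0, 0, 1.1704, 2.9664, 3.8512, 1.44, 1.8576, 1.4784, 0.72 → Σ = 13.484
T = 13.484 / 3.4356 = 3.924788… → 3.92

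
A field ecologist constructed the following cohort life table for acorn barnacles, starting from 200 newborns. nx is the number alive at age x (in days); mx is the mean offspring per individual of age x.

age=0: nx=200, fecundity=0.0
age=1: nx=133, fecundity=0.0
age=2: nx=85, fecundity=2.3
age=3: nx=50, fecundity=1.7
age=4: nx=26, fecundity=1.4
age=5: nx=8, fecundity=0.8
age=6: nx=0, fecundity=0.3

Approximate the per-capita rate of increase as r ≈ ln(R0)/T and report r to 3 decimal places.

0.189

lx = nx/n0 = nx/200: 1, 0.665, 0.425, 0.25, 0.13, 0.04, 0
R0 = Σ lx·mx = 0 + 0 + 0.9775 + 0.425 + 0.182 + 0.032 + 0 = 1.6165
Σ x·lx·mx = 4.118; T = 4.118/1.6165 = 2.54748…
r ≈ ln(R0)/T = ln(1.6165)/2.54748… = 0.18852… → 0.189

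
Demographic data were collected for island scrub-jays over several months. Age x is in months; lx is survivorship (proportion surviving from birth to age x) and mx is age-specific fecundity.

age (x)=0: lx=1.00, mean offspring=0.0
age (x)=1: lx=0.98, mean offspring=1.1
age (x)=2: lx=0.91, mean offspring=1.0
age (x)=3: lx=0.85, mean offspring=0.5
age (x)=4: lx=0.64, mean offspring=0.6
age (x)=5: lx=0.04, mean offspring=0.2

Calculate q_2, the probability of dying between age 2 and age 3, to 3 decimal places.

0.066

q_2 = (l_2 − l_3) / l_2 = (0.91 − 0.85) / 0.91
     = 0.06 / 0.91 = 0.065934… → 0.066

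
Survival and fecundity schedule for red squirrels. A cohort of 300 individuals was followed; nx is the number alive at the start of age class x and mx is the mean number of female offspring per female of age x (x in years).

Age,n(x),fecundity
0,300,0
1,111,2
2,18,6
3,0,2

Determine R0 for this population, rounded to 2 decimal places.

lx = nx/n0 = nx/300: 1, 0.37, 0.06, 0
lx·mx by age: 0, 0.74, 0.36, 0
R0 = Σ lx·mx = 1.1 → 1.10

1.10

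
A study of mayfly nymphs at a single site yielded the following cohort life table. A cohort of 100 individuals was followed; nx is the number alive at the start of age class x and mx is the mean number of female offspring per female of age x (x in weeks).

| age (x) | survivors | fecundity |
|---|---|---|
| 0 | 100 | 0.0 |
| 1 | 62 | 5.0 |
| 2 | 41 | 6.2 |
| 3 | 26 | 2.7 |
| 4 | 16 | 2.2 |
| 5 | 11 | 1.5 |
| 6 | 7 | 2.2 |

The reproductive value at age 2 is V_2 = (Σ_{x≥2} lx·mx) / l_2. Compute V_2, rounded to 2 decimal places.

9.55

lx = nx/n0 = nx/100: 1, 0.62, 0.41, 0.26, 0.16, 0.11, 0.07
lx·mx for x ≥ 2: 2.542, 0.702, 0.352, 0.165, 0.154 → sum = 3.915
V_2 = 3.915 / l_2 = 3.915 / 0.41 = 9.54878… → 9.55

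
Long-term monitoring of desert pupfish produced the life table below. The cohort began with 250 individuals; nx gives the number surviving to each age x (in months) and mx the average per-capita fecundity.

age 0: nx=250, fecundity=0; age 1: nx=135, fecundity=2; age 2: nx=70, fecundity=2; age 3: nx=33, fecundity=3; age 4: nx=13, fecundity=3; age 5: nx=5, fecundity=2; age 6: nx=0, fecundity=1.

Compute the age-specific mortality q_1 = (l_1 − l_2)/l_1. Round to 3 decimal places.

lx = nx/n0 = nx/250: 1, 0.54, 0.28, 0.132, 0.052, 0.02, 0
q_1 = (l_1 − l_2) / l_1 = (0.54 − 0.28) / 0.54
     = 0.26 / 0.54 = 0.481481… → 0.481

0.481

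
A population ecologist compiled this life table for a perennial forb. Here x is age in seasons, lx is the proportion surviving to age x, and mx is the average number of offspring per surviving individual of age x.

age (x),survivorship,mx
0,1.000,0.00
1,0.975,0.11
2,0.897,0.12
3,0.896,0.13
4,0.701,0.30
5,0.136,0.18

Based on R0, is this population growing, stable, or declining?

declining

R0 = Σ lx·mx = 0 + 0.10725 + 0.10764 + 0.11648 + 0.2103 + 0.02448 = 0.56615
R0 < 1, so the population is declining.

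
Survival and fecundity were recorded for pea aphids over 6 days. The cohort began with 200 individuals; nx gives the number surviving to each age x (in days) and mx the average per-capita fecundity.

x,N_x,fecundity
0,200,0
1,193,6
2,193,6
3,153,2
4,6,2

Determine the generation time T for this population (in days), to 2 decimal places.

1.69

lx = nx/n0 = nx/200: 1, 0.965, 0.965, 0.765, 0.03
lx·mx: 0, 5.79, 5.79, 1.53, 0.06 → R0 = 13.17
x·lx·mx: 0, 5.79, 11.58, 4.59, 0.24 → Σ = 22.2
T = 22.2 / 13.17 = 1.685649… → 1.69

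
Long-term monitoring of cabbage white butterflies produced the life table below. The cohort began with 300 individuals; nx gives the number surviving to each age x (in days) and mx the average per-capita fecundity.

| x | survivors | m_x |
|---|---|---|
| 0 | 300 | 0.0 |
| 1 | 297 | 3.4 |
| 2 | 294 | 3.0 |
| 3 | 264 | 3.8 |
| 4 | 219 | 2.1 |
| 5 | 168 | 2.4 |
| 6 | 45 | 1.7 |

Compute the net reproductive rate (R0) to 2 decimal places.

12.78

lx = nx/n0 = nx/300: 1, 0.99, 0.98, 0.88, 0.73, 0.56, 0.15
lx·mx by age: 0, 3.366, 2.94, 3.344, 1.533, 1.344, 0.255
R0 = Σ lx·mx = 12.782 → 12.78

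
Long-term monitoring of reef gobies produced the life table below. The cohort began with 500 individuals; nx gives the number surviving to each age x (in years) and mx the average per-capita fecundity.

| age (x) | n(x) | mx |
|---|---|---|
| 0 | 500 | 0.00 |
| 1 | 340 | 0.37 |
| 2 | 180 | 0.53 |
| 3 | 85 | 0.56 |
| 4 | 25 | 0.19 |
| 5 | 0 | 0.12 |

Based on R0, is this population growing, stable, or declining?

declining

lx = nx/n0 = nx/500: 1, 0.68, 0.36, 0.17, 0.05, 0
R0 = Σ lx·mx = 0 + 0.2516 + 0.1908 + 0.0952 + 0.0095 + 0 = 0.5471
R0 < 1, so the population is declining.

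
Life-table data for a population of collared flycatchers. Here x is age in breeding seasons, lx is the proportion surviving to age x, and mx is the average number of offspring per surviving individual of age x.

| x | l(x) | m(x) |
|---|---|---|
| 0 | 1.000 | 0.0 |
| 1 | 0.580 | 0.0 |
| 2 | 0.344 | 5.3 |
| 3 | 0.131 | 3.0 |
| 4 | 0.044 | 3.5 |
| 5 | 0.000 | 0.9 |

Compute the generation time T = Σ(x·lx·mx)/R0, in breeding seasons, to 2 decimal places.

2.30

lx·mx: 0, 0, 1.8232, 0.393, 0.154, 0 → R0 = 2.3702
x·lx·mx: 0, 0, 3.6464, 1.179, 0.616, 0 → Σ = 5.4414
T = 5.4414 / 2.3702 = 2.295756… → 2.30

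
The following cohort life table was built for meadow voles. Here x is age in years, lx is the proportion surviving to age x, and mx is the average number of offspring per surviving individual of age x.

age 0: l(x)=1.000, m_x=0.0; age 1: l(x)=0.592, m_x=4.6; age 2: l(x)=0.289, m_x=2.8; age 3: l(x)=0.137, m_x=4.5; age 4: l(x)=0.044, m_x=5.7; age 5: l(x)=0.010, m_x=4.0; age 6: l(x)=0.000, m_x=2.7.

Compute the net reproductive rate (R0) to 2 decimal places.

4.44

lx·mx by age: 0, 2.7232, 0.8092, 0.6165, 0.2508, 0.04, 0
R0 = Σ lx·mx = 4.4397 → 4.44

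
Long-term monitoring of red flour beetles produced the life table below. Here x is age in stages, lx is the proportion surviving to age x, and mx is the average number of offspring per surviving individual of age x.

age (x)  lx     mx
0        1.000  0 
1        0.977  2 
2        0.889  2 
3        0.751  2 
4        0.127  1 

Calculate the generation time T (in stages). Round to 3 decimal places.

1.963

lx·mx: 0, 1.954, 1.778, 1.502, 0.127 → R0 = 5.361
x·lx·mx: 0, 1.954, 3.556, 4.506, 0.508 → Σ = 10.524
T = 10.524 / 5.361 = 1.963067… → 1.963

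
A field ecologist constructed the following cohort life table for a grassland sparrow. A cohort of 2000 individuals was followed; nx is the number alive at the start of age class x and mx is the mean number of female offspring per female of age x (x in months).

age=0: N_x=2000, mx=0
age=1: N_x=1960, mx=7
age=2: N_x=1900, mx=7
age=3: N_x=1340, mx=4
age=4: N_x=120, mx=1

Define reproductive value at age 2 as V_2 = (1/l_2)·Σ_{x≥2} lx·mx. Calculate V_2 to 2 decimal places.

lx = nx/n0 = nx/2000: 1, 0.98, 0.95, 0.67, 0.06
lx·mx for x ≥ 2: 6.65, 2.68, 0.06 → sum = 9.39
V_2 = 9.39 / l_2 = 9.39 / 0.95 = 9.884211… → 9.88

9.88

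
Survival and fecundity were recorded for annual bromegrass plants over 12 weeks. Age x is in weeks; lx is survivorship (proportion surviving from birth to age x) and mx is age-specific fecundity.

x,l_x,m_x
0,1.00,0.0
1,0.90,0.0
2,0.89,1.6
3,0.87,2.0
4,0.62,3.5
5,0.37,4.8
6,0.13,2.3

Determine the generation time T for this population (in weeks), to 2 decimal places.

lx·mx: 0, 0, 1.424, 1.74, 2.17, 1.776, 0.299 → R0 = 7.409
x·lx·mx: 0, 0, 2.848, 5.22, 8.68, 8.88, 1.794 → Σ = 27.422
T = 27.422 / 7.409 = 3.701174… → 3.70

3.70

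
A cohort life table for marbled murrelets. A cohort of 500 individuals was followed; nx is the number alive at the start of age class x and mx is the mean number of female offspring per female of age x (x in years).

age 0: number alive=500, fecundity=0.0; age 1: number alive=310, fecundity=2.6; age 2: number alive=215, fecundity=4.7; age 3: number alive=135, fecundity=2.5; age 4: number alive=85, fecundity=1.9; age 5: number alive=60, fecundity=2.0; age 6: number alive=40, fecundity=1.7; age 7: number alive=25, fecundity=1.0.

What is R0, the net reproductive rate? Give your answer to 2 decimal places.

5.06

lx = nx/n0 = nx/500: 1, 0.62, 0.43, 0.27, 0.17, 0.12, 0.08, 0.05
lx·mx by age: 0, 1.612, 2.021, 0.675, 0.323, 0.24, 0.136, 0.05
R0 = Σ lx·mx = 5.057 → 5.06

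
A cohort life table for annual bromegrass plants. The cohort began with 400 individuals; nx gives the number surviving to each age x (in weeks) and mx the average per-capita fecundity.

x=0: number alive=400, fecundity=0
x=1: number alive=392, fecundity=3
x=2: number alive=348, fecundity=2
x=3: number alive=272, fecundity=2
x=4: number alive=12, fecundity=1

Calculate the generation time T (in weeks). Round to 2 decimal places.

1.75

lx = nx/n0 = nx/400: 1, 0.98, 0.87, 0.68, 0.03
lx·mx: 0, 2.94, 1.74, 1.36, 0.03 → R0 = 6.07
x·lx·mx: 0, 2.94, 3.48, 4.08, 0.12 → Σ = 10.62
T = 10.62 / 6.07 = 1.749588… → 1.75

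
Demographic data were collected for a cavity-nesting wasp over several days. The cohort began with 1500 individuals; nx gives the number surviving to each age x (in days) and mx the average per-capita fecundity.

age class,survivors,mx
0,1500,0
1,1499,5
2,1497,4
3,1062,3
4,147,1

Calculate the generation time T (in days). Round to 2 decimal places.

1.76

lx = nx/n0 = nx/1500: 1, 0.99933…, 0.998, 0.708, 0.098
lx·mx: 0, 4.996667…, 3.992, 2.124, 0.098 → R0 = 11.210667…
x·lx·mx: 0, 4.996667…, 7.984, 6.372, 0.392 → Σ = 19.744667…
T = 19.744667… / 11.210667… = 1.761239… → 1.76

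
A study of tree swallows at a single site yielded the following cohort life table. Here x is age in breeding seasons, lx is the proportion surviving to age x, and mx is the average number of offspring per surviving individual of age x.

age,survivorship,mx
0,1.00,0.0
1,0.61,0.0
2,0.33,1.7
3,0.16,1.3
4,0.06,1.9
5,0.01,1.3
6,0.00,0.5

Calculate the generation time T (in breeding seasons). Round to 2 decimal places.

lx·mx: 0, 0, 0.561, 0.208, 0.114, 0.013, 0 → R0 = 0.896
x·lx·mx: 0, 0, 1.122, 0.624, 0.456, 0.065, 0 → Σ = 2.267
T = 2.267 / 0.896 = 2.530134… → 2.53

2.53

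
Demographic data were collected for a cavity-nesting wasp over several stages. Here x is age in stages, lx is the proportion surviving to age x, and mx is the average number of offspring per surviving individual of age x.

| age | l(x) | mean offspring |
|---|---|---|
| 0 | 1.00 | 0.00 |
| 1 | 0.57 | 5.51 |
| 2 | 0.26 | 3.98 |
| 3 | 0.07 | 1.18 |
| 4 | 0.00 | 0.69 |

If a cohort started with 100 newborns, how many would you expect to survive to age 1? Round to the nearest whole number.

Expected survivors = N0 · l_1 = 100 × 0.57 = 57 → 57

57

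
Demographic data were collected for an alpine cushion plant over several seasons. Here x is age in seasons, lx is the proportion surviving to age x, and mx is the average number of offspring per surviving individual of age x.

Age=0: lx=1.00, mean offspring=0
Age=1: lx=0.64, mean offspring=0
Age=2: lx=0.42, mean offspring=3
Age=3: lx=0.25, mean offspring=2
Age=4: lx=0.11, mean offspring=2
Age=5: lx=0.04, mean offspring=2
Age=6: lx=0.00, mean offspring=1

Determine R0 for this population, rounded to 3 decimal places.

lx·mx by age: 0, 0, 1.26, 0.5, 0.22, 0.08, 0
R0 = Σ lx·mx = 2.06 → 2.060

2.060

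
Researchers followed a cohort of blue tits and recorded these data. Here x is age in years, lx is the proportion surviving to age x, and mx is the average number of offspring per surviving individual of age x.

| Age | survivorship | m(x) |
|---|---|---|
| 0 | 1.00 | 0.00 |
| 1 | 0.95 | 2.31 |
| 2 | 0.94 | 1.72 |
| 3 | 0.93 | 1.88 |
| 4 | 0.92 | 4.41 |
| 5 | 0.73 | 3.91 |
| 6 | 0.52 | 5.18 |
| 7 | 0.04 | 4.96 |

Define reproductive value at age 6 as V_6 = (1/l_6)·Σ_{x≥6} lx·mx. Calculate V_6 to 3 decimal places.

lx·mx for x ≥ 6: 2.6936, 0.1984 → sum = 2.892
V_6 = 2.892 / l_6 = 2.892 / 0.52 = 5.561538… → 5.562

5.562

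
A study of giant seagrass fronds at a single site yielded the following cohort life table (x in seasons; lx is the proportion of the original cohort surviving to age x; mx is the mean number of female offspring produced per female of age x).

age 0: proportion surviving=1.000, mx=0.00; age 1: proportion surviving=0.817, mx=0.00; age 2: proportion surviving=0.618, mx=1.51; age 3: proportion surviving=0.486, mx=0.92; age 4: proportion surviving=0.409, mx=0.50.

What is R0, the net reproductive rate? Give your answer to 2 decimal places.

1.58

lx·mx by age: 0, 0, 0.93318, 0.44712, 0.2045
R0 = Σ lx·mx = 1.5848 → 1.58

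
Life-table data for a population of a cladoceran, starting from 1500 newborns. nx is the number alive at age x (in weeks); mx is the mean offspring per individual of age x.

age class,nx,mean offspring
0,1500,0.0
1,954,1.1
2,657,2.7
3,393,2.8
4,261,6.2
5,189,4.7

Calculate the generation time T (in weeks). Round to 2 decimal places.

2.93

lx = nx/n0 = nx/1500: 1, 0.636, 0.438, 0.262, 0.174, 0.126
lx·mx: 0, 0.6996, 1.1826, 0.7336, 1.0788, 0.5922 → R0 = 4.2868
x·lx·mx: 0, 0.6996, 2.3652, 2.2008, 4.3152, 2.961 → Σ = 12.5418
T = 12.5418 / 4.2868 = 2.925679… → 2.93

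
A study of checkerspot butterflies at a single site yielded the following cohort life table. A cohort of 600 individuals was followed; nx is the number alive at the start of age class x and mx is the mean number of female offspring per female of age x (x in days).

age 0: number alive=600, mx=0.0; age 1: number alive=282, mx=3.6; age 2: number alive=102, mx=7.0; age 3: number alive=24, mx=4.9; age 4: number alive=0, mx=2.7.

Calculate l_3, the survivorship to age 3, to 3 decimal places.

0.040

l_3 = n_3/n_0 = 24/600 = 0.04 → 0.040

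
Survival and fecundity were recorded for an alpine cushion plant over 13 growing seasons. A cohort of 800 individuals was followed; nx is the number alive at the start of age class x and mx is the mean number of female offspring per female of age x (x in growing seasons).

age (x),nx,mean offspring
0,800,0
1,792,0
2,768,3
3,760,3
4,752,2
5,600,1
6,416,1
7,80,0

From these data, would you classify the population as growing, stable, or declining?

growing

lx = nx/n0 = nx/800: 1, 0.99, 0.96, 0.95, 0.94, 0.75, 0.52, 0.1
R0 = Σ lx·mx = 0 + 0 + 2.88 + 2.85 + 1.88 + 0.75 + 0.52 + 0 = 8.88
R0 > 1, so the population is growing.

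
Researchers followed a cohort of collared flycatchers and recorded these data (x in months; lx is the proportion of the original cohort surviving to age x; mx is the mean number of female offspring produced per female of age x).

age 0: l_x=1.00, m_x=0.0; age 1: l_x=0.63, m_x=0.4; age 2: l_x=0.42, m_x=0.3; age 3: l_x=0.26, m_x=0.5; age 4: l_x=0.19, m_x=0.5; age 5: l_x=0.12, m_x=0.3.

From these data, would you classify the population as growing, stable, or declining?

declining

R0 = Σ lx·mx = 0 + 0.252 + 0.126 + 0.13 + 0.095 + 0.036 = 0.639
R0 < 1, so the population is declining.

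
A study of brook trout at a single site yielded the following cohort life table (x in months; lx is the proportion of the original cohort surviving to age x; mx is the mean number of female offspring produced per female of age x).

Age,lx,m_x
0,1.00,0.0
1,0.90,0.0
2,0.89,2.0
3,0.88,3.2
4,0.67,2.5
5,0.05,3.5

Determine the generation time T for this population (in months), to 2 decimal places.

3.04

lx·mx: 0, 0, 1.78, 2.816, 1.675, 0.175 → R0 = 6.446
x·lx·mx: 0, 0, 3.56, 8.448, 6.7, 0.875 → Σ = 19.583
T = 19.583 / 6.446 = 3.038008… → 3.04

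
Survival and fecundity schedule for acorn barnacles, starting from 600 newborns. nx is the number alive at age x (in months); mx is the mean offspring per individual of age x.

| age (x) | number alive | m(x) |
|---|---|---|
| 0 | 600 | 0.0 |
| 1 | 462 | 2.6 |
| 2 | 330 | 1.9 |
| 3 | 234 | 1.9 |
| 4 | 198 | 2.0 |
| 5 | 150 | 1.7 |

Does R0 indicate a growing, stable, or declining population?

growing

lx = nx/n0 = nx/600: 1, 0.77, 0.55, 0.39, 0.33, 0.25
R0 = Σ lx·mx = 0 + 2.002 + 1.045 + 0.741 + 0.66 + 0.425 = 4.873
R0 > 1, so the population is growing.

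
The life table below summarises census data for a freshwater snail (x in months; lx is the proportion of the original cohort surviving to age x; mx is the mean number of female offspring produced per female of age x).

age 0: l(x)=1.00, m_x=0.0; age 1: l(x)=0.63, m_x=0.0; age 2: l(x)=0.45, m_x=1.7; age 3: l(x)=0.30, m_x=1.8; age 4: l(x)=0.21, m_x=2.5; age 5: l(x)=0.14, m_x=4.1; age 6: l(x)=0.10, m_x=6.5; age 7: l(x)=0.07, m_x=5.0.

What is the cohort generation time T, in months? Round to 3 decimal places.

lx·mx: 0, 0, 0.765, 0.54, 0.525, 0.574, 0.65, 0.35 → R0 = 3.404
x·lx·mx: 0, 0, 1.53, 1.62, 2.1, 2.87, 3.9, 2.45 → Σ = 14.47
T = 14.47 / 3.404 = 4.250881… → 4.251

4.251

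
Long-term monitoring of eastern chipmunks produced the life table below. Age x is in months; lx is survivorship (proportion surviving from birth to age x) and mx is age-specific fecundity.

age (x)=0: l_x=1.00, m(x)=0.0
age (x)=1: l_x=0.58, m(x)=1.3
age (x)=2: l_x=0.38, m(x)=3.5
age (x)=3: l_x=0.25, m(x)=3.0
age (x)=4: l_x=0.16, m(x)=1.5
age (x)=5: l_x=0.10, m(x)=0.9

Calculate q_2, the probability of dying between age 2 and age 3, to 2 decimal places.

q_2 = (l_2 − l_3) / l_2 = (0.38 − 0.25) / 0.38
     = 0.13 / 0.38 = 0.342105… → 0.34

0.34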